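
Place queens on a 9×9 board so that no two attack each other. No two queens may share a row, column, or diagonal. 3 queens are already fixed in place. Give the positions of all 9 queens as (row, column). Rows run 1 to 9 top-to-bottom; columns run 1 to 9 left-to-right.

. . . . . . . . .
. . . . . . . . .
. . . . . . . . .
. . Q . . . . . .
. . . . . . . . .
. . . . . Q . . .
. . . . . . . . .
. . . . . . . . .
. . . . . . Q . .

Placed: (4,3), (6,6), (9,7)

Row 1: attacked by (4,3)→{3,6}; (6,6)→{1,6}; (9,7)→{7}. Safe: 2, 4, 5, 8, 9. Place at column 4.
Row 2: attacked by (1,4)→{3,4,5}; (4,3)→{1,3,5}; (6,6)→{2,6}; (9,7)→{7}. Safe: 8, 9. Place at column 9.
Row 3: attacked by (1,4)→{2,4,6}; (2,9)→{8,9}; (4,3)→{2,3,4}; (6,6)→{3,6,9}; (9,7)→{1,7}. Safe: 5. Place at column 5.
Row 5: attacked by (1,4)→{4,8}; (2,9)→{6,9}; (3,5)→{3,5,7}; (4,3)→{2,3,4}; (6,6)→{5,6,7}; (9,7)→{3,7}. Safe: 1. Place at column 1.
Row 7: attacked by (1,4)→{4}; (2,9)→{4,9}; (3,5)→{1,5,9}; (4,3)→{3,6}; (5,1)→{1,3}; (6,6)→{5,6,7}; (9,7)→{5,7,9}. Safe: 2, 8. Place at column 8.
Row 8: attacked by (1,4)→{4}; (2,9)→{3,9}; (3,5)→{5}; (4,3)→{3,7}; (5,1)→{1,4}; (6,6)→{4,6,8}; (7,8)→{7,8,9}; (9,7)→{6,7,8}. Safe: 2. Place at column 2.
Columns [4, 9, 5, 3, 1, 6, 8, 2, 7], r−c [-3, -7, -2, 1, 4, 0, -1, 6, 2], r+c [5, 11, 8, 7, 6, 12, 15, 10, 16] are all distinct, so no two queens attack.

(1,4) (2,9) (3,5) (4,3) (5,1) (6,6) (7,8) (8,2) (9,7)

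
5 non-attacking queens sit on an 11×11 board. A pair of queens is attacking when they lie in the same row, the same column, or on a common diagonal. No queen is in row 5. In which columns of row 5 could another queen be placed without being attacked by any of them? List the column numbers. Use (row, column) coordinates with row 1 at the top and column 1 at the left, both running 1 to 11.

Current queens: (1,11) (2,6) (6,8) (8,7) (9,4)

(1,11) attacks row 5 at column 11 and diagonals 7.
(2,6) attacks row 5 at column 6 and diagonals 3, 9.
(6,8) attacks row 5 at column 8 and diagonals 7, 9.
(8,7) attacks row 5 at column 7 and diagonals 4, 10.
(9,4) attacks row 5 at column 4 and diagonals 8.
Attacked columns: {3, 4, 6, 7, 8, 9, 10, 11}. Safe: {1, 2, 5}.

columns 1, 2, 5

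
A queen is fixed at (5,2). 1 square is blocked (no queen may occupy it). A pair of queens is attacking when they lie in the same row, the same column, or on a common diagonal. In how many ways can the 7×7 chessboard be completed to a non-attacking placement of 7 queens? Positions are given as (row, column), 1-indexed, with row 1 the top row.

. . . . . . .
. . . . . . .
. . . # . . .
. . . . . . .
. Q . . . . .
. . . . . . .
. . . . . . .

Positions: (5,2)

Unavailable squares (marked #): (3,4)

6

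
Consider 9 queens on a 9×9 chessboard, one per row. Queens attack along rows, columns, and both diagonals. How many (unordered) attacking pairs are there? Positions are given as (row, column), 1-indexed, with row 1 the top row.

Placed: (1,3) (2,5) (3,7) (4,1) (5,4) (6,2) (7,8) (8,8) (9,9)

Same column: (7,8)–(8,8) (column 8).
Same diagonal: (8,8)–(9,9) (|8−9| = |8−9| = 1).
Total attacking pairs: 2.

2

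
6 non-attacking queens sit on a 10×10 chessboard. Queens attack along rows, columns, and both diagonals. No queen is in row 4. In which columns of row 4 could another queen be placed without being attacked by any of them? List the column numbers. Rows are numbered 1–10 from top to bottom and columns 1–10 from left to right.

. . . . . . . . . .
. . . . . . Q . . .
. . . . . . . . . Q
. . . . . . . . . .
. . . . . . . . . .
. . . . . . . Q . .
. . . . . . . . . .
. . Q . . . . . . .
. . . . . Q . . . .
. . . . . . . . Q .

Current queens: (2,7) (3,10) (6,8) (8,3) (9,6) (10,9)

(2,7) attacks row 4 at column 7 and diagonals 5, 9.
(3,10) attacks row 4 at column 10 and diagonals 9.
(6,8) attacks row 4 at column 8 and diagonals 6, 10.
(8,3) attacks row 4 at column 3 and diagonals 7.
(9,6) attacks row 4 at column 6 and diagonals 1.
(10,9) attacks row 4 at column 9 and diagonals 3.
Attacked columns: {1, 3, 5, 6, 7, 8, 9, 10}. Safe: {2, 4}.

columns 2, 4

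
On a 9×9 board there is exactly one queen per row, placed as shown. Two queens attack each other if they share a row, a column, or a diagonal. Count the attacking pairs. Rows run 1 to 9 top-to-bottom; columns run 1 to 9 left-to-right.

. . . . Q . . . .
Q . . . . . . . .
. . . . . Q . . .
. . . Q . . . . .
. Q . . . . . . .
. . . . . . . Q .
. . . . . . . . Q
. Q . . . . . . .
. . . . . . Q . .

3

Same column: (5,2)–(8,2) (column 2).
Same diagonal: (6,8)–(7,9) (|6−7| = |8−9| = 1); (7,9)–(9,7) (|7−9| = |9−7| = 2).
Total attacking pairs: 3.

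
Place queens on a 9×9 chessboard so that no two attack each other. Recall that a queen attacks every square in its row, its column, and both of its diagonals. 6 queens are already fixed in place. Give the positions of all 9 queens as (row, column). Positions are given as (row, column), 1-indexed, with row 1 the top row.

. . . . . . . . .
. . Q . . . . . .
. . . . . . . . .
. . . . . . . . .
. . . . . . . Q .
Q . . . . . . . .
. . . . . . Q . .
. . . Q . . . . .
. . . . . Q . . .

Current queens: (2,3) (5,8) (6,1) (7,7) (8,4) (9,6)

Row 1: attacked by (2,3)→{2,3,4}; (5,8)→{4,8}; (6,1)→{1,6}; (7,7)→{1,7}; (8,4)→{4}; (9,6)→{6}. Safe: 5, 9. Place at column 9.
Row 3: attacked by (1,9)→{7,9}; (2,3)→{2,3,4}; (5,8)→{6,8}; (6,1)→{1,4}; (7,7)→{3,7}; (8,4)→{4,9}; (9,6)→{6}. Safe: 5. Place at column 5.
Row 4: attacked by (1,9)→{6,9}; (2,3)→{1,3,5}; (3,5)→{4,5,6}; (5,8)→{7,8,9}; (6,1)→{1,3}; (7,7)→{4,7}; (8,4)→{4,8}; (9,6)→{1,6}. Safe: 2. Place at column 2.
Columns [9, 3, 5, 2, 8, 1, 7, 4, 6], r−c [-8, -1, -2, 2, -3, 5, 0, 4, 3], r+c [10, 5, 8, 6, 13, 7, 14, 12, 15] are all distinct, so no two queens attack.

(1,9) (2,3) (3,5) (4,2) (5,8) (6,1) (7,7) (8,4) (9,6)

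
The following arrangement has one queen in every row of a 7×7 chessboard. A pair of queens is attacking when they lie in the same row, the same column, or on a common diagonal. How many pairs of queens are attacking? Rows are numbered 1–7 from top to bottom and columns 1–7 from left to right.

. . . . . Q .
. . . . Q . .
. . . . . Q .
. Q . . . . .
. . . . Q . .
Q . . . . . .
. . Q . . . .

7

Same column: (1,6)–(3,6) (column 6); (2,5)–(5,5) (column 5).
Same diagonal: (1,6)–(2,5) (|1−2| = |6−5| = 1); (1,6)–(6,1) (|1−6| = |6−1| = 5); (2,5)–(3,6) (|2−3| = |5−6| = 1); (2,5)–(6,1) (|2−6| = |5−1| = 4); (5,5)–(7,3) (|5−7| = |5−3| = 2).
Total attacking pairs: 7.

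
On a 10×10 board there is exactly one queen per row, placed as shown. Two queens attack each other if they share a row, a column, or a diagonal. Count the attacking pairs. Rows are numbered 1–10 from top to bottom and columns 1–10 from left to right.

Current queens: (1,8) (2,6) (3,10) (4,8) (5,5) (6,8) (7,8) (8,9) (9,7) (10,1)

9

Same column: (1,8)–(4,8) (column 8); (1,8)–(6,8) (column 8); (1,8)–(7,8) (column 8); (4,8)–(6,8) (column 8); (4,8)–(7,8) (column 8); (6,8)–(7,8) (column 8).
Same diagonal: (1,8)–(3,10) (|1−3| = |8−10| = 2); (2,6)–(4,8) (|2−4| = |6−8| = 2); (7,8)–(8,9) (|7−8| = |8−9| = 1).
Total attacking pairs: 9.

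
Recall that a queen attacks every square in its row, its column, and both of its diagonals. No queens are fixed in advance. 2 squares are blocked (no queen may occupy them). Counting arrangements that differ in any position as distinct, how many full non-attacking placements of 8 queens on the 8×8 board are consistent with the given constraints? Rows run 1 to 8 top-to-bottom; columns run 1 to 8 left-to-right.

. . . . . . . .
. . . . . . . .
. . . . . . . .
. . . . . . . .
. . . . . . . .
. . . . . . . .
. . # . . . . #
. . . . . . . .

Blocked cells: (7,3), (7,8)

Branch on row 1: col 1 → 4; col 2 → 7; col 3 → 13; col 4 → 11; col 5 → 13; col 6 → 15; col 7 → 4; col 8 → 3.
Sum: 4 + 7 + 13 + 11 + 13 + 15 + 4 + 3 = 70.

70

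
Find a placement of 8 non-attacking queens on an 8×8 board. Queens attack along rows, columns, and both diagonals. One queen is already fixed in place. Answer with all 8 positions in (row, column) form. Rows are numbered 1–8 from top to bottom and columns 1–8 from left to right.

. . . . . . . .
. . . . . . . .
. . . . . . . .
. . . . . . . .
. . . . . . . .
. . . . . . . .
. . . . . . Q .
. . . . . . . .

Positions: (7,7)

(1,6) (2,1) (3,5) (4,2) (5,8) (6,3) (7,7) (8,4)

Row 1: attacked by (7,7)→{1,7}. Safe: 2, 3, 4, 5, 6, 8. Place at column 6.
Row 2: attacked by (1,6)→{5,6,7}; (7,7)→{2,7}. Safe: 1, 3, 4, 8. Place at column 1.
Row 3: attacked by (1,6)→{4,6,8}; (2,1)→{1,2}; (7,7)→{3,7}. Safe: 5. Place at column 5.
Row 4: attacked by (1,6)→{3,6}; (2,1)→{1,3}; (3,5)→{4,5,6}; (7,7)→{4,7}. Safe: 2, 8. Place at column 2.
Row 5: attacked by (1,6)→{2,6}; (2,1)→{1,4}; (3,5)→{3,5,7}; (4,2)→{1,2,3}; (7,7)→{5,7}. Safe: 8. Place at column 8.
Row 6: attacked by (1,6)→{1,6}; (2,1)→{1,5}; (3,5)→{2,5,8}; (4,2)→{2,4}; (5,8)→{7,8}; (7,7)→{6,7,8}. Safe: 3. Place at column 3.
Row 8: attacked by (1,6)→{6}; (2,1)→{1,7}; (3,5)→{5}; (4,2)→{2,6}; (5,8)→{5,8}; (6,3)→{1,3,5}; (7,7)→{6,7,8}. Safe: 4. Place at column 4.
Columns [6, 1, 5, 2, 8, 3, 7, 4], r−c [-5, 1, -2, 2, -3, 3, 0, 4], r+c [7, 3, 8, 6, 13, 9, 14, 12] are all distinct, so no two queens attack.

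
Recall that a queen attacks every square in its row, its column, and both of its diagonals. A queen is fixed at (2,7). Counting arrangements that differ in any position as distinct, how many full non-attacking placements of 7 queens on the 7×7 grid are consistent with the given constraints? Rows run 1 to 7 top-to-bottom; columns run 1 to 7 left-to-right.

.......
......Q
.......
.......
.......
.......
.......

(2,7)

7

Branch on row 1: col 1 → 0; col 2 → 1; col 3 → 2; col 4 → 2; col 5 → 2.
Sum: 0 + 1 + 2 + 2 + 2 = 7.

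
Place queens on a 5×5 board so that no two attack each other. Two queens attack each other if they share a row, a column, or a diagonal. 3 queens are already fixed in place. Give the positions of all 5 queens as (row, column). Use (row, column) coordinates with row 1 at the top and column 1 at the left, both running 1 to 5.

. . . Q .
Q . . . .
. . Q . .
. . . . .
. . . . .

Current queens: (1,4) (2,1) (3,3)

(1,4) (2,1) (3,3) (4,5) (5,2)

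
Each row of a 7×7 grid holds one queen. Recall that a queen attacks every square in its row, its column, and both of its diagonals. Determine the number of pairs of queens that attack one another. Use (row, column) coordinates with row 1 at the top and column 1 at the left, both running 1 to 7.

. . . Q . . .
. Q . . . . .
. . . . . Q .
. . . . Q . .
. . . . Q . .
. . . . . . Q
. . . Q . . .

Same column: (1,4)–(7,4) (column 4); (4,5)–(5,5) (column 5).
Same diagonal: (1,4)–(3,6) (|1−3| = |4−6| = 2); (2,2)–(5,5) (|2−5| = |2−5| = 3); (3,6)–(4,5) (|3−4| = |6−5| = 1); (4,5)–(6,7) (|4−6| = |5−7| = 2).
Total attacking pairs: 6.

6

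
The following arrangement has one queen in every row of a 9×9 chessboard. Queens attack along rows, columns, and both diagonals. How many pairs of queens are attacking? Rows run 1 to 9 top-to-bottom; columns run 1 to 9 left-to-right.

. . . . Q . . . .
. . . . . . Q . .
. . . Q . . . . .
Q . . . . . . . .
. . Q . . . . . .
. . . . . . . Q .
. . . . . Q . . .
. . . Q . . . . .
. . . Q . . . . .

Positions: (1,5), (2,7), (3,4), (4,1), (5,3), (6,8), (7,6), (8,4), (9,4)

4

Same column: (3,4)–(8,4) (column 4); (3,4)–(9,4) (column 4); (8,4)–(9,4) (column 4).
Same diagonal: (7,6)–(9,4) (|7−9| = |6−4| = 2).
Total attacking pairs: 4.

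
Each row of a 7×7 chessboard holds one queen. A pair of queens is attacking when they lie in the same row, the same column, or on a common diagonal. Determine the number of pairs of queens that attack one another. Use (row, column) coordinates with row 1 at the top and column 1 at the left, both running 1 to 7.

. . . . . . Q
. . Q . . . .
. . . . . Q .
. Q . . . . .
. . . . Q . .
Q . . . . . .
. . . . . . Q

Same column: (1,7)–(7,7) (column 7).
Same diagonal: (5,5)–(7,7) (|5−7| = |5−7| = 2).
Total attacking pairs: 2.

2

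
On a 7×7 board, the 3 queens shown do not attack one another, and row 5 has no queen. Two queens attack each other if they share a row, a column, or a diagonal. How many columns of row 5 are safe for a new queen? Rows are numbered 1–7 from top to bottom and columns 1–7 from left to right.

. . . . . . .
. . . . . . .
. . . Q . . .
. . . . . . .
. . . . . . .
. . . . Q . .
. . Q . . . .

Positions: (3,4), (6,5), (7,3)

1

(3,4) attacks row 5 at column 4 and diagonals 2, 6.
(6,5) attacks row 5 at column 5 and diagonals 4, 6.
(7,3) attacks row 5 at column 3 and diagonals 1, 5.
Attacked columns: {1, 2, 3, 4, 5, 6}. Safe: {7}.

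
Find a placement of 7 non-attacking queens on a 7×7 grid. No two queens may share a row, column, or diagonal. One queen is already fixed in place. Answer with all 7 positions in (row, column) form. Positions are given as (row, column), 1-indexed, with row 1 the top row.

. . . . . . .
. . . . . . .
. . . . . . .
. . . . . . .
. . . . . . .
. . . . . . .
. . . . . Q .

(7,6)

(1,4) (2,2) (3,7) (4,5) (5,3) (6,1) (7,6)

Row 1: attacked by (7,6)→{6}. Safe: 1, 2, 3, 4, 5, 7. Place at column 4.
Row 2: attacked by (1,4)→{3,4,5}; (7,6)→{1,6}. Safe: 2, 7. Place at column 2.
Row 3: attacked by (1,4)→{2,4,6}; (2,2)→{1,2,3}; (7,6)→{2,6}. Safe: 5, 7. Place at column 7.
Row 4: attacked by (1,4)→{1,4,7}; (2,2)→{2,4}; (3,7)→{6,7}; (7,6)→{3,6}. Safe: 5. Place at column 5.
Row 5: attacked by (1,4)→{4}; (2,2)→{2,5}; (3,7)→{5,7}; (4,5)→{4,5,6}; (7,6)→{4,6}. Safe: 1, 3. Place at column 3.
Row 6: attacked by (1,4)→{4}; (2,2)→{2,6}; (3,7)→{4,7}; (4,5)→{3,5,7}; (5,3)→{2,3,4}; (7,6)→{5,6,7}. Safe: 1. Place at column 1.
Columns [4, 2, 7, 5, 3, 1, 6], r−c [-3, 0, -4, -1, 2, 5, 1], r+c [5, 4, 10, 9, 8, 7, 13] are all distinct, so no two queens attack.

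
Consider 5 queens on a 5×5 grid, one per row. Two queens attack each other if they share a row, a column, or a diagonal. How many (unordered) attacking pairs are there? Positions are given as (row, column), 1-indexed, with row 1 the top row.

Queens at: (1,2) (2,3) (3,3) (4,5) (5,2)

5

Same column: (1,2)–(5,2) (column 2); (2,3)–(3,3) (column 3).
Same diagonal: (1,2)–(2,3) (|1−2| = |2−3| = 1); (1,2)–(4,5) (|1−4| = |2−5| = 3); (2,3)–(4,5) (|2−4| = |3−5| = 2).
Total attacking pairs: 5.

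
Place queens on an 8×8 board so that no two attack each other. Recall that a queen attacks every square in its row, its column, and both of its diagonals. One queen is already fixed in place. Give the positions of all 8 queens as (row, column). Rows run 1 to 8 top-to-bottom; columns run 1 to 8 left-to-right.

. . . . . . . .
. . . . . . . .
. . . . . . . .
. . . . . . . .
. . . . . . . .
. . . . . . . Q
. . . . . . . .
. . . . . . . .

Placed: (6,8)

(1,4) (2,2) (3,7) (4,3) (5,6) (6,8) (7,1) (8,5)

Row 1: attacked by (6,8)→{3,8}. Safe: 1, 2, 4, 5, 6, 7. Place at column 4.
Row 2: attacked by (1,4)→{3,4,5}; (6,8)→{4,8}. Safe: 1, 2, 6, 7. Place at column 2.
Row 3: attacked by (1,4)→{2,4,6}; (2,2)→{1,2,3}; (6,8)→{5,8}. Safe: 7. Place at column 7.
Row 4: attacked by (1,4)→{1,4,7}; (2,2)→{2,4}; (3,7)→{6,7,8}; (6,8)→{6,8}. Safe: 3, 5. Place at column 3.
Row 5: attacked by (1,4)→{4,8}; (2,2)→{2,5}; (3,7)→{5,7}; (4,3)→{2,3,4}; (6,8)→{7,8}. Safe: 1, 6. Place at column 6.
Row 7: attacked by (1,4)→{4}; (2,2)→{2,7}; (3,7)→{3,7}; (4,3)→{3,6}; (5,6)→{4,6,8}; (6,8)→{7,8}. Safe: 1, 5. Place at column 1.
Row 8: attacked by (1,4)→{4}; (2,2)→{2,8}; (3,7)→{2,7}; (4,3)→{3,7}; (5,6)→{3,6}; (6,8)→{6,8}; (7,1)→{1,2}. Safe: 5. Place at column 5.
Columns [4, 2, 7, 3, 6, 8, 1, 5], r−c [-3, 0, -4, 1, -1, -2, 6, 3], r+c [5, 4, 10, 7, 11, 14, 8, 13] are all distinct, so no two queens attack.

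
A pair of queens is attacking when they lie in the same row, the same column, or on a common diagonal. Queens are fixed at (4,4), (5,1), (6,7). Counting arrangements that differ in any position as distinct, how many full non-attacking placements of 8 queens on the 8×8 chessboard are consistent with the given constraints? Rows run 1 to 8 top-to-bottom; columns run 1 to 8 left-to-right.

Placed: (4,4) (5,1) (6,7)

Branch on row 1: col 3 → 1; col 6 → 1; col 8 → 0.
Sum: 1 + 1 + 0 = 2.

2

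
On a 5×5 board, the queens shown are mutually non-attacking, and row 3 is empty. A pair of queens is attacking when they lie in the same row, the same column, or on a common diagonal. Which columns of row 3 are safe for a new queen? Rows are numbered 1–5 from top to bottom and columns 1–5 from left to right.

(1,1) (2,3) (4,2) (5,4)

(1,1) attacks row 3 at column 1 and diagonals 3.
(2,3) attacks row 3 at column 3 and diagonals 2, 4.
(4,2) attacks row 3 at column 2 and diagonals 1, 3.
(5,4) attacks row 3 at column 4 and diagonals 2.
Attacked columns: {1, 2, 3, 4}. Safe: {5}.

columns 5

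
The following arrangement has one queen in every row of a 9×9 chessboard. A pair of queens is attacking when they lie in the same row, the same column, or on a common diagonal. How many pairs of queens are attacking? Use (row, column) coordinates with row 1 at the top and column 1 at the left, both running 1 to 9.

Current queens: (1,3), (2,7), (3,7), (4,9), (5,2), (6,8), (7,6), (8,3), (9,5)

6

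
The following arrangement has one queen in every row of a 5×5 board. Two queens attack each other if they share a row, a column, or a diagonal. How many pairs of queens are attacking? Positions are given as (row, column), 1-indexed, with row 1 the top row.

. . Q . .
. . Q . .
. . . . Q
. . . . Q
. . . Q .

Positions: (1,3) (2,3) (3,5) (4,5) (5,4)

Same column: (1,3)–(2,3) (column 3); (3,5)–(4,5) (column 5).
Same diagonal: (1,3)–(3,5) (|1−3| = |3−5| = 2); (2,3)–(4,5) (|2−4| = |3−5| = 2); (4,5)–(5,4) (|4−5| = |5−4| = 1).
Total attacking pairs: 5.

5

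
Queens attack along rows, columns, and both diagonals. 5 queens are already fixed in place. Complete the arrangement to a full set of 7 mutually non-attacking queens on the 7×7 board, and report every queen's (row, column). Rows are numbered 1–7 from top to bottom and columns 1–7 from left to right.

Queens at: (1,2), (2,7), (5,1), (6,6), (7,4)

(1,2) (2,7) (3,5) (4,3) (5,1) (6,6) (7,4)

Row 3: attacked by (1,2)→{2,4}; (2,7)→{6,7}; (5,1)→{1,3}; (6,6)→{3,6}; (7,4)→{4}. Safe: 5. Place at column 5.
Row 4: attacked by (1,2)→{2,5}; (2,7)→{5,7}; (3,5)→{4,5,6}; (5,1)→{1,2}; (6,6)→{4,6}; (7,4)→{1,4,7}. Safe: 3. Place at column 3.
Columns [2, 7, 5, 3, 1, 6, 4], r−c [-1, -5, -2, 1, 4, 0, 3], r+c [3, 9, 8, 7, 6, 12, 11] are all distinct, so no two queens attack.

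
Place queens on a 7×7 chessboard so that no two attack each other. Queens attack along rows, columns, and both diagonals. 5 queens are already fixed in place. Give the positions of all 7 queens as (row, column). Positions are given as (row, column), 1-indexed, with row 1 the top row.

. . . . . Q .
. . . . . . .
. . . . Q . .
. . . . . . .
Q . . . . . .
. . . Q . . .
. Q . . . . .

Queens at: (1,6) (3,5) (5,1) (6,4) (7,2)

(1,6) (2,3) (3,5) (4,7) (5,1) (6,4) (7,2)

Row 2: attacked by (1,6)→{5,6,7}; (3,5)→{4,5,6}; (5,1)→{1,4}; (6,4)→{4}; (7,2)→{2,7}. Safe: 3. Place at column 3.
Row 4: attacked by (1,6)→{3,6}; (2,3)→{1,3,5}; (3,5)→{4,5,6}; (5,1)→{1,2}; (6,4)→{2,4,6}; (7,2)→{2,5}. Safe: 7. Place at column 7.
Columns [6, 3, 5, 7, 1, 4, 2], r−c [-5, -1, -2, -3, 4, 2, 5], r+c [7, 5, 8, 11, 6, 10, 9] are all distinct, so no two queens attack.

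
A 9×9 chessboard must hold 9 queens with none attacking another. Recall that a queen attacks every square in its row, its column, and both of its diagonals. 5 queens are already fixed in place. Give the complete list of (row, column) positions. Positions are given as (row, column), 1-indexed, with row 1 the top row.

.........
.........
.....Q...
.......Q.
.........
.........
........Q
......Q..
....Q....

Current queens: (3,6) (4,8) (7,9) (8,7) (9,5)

(1,1) (2,3) (3,6) (4,8) (5,2) (6,4) (7,9) (8,7) (9,5)

Row 1: attacked by (3,6)→{4,6,8}; (4,8)→{5,8}; (7,9)→{3,9}; (8,7)→{7}; (9,5)→{5}. Safe: 1, 2. Place at column 1.
Row 2: attacked by (1,1)→{1,2}; (3,6)→{5,6,7}; (4,8)→{6,8}; (7,9)→{4,9}; (8,7)→{1,7}; (9,5)→{5}. Safe: 3. Place at column 3.
Row 5: attacked by (1,1)→{1,5}; (2,3)→{3,6}; (3,6)→{4,6,8}; (4,8)→{7,8,9}; (7,9)→{7,9}; (8,7)→{4,7}; (9,5)→{1,5,9}. Safe: 2. Place at column 2.
Row 6: attacked by (1,1)→{1,6}; (2,3)→{3,7}; (3,6)→{3,6,9}; (4,8)→{6,8}; (5,2)→{1,2,3}; (7,9)→{8,9}; (8,7)→{5,7,9}; (9,5)→{2,5,8}. Safe: 4. Place at column 4.
Columns [1, 3, 6, 8, 2, 4, 9, 7, 5], r−c [0, -1, -3, -4, 3, 2, -2, 1, 4], r+c [2, 5, 9, 12, 7, 10, 16, 15, 14] are all distinct, so no two queens attack.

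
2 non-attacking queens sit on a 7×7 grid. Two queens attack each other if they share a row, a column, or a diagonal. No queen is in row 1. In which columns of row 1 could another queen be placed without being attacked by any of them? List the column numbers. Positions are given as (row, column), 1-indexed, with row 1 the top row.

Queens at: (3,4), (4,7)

columns 1, 3, 5

(3,4) attacks row 1 at column 4 and diagonals 2, 6.
(4,7) attacks row 1 at column 7 and diagonals 4.
Attacked columns: {2, 4, 6, 7}. Safe: {1, 3, 5}.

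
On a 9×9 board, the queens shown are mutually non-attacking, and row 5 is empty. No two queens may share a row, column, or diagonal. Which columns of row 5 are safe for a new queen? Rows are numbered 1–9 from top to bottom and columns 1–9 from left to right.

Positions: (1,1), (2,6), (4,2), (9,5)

columns 4, 7, 8

(1,1) attacks row 5 at column 1 and diagonals 5.
(2,6) attacks row 5 at column 6 and diagonals 3, 9.
(4,2) attacks row 5 at column 2 and diagonals 1, 3.
(9,5) attacks row 5 at column 5 and diagonals 1, 9.
Attacked columns: {1, 2, 3, 5, 6, 9}. Safe: {4, 7, 8}.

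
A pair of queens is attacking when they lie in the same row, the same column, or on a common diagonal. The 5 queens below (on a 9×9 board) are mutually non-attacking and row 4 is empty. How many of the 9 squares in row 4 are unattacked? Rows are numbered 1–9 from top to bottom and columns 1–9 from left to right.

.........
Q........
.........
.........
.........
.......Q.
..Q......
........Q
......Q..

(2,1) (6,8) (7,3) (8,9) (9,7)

(2,1) attacks row 4 at column 1 and diagonals 3.
(6,8) attacks row 4 at column 8 and diagonals 6.
(7,3) attacks row 4 at column 3 and diagonals 6.
(8,9) attacks row 4 at column 9 and diagonals 5.
(9,7) attacks row 4 at column 7 and diagonals 2.
Attacked columns: {1, 2, 3, 5, 6, 7, 8, 9}. Safe: {4}.

1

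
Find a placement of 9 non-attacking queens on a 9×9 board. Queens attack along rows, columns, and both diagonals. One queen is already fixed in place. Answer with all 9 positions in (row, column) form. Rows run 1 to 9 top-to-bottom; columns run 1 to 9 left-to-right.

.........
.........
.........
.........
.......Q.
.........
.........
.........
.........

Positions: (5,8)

(1,5) (2,9) (3,2) (4,6) (5,8) (6,3) (7,1) (8,4) (9,7)

Row 1: attacked by (5,8)→{4,8}. Safe: 1, 2, 3, 5, 6, 7, 9. Place at column 5.
Row 2: attacked by (1,5)→{4,5,6}; (5,8)→{5,8}. Safe: 1, 2, 3, 7, 9. Place at column 9.
Row 3: attacked by (1,5)→{3,5,7}; (2,9)→{8,9}; (5,8)→{6,8}. Safe: 1, 2, 4. Place at column 2.
Row 4: attacked by (1,5)→{2,5,8}; (2,9)→{7,9}; (3,2)→{1,2,3}; (5,8)→{7,8,9}. Safe: 4, 6. Place at column 6.
Row 6: attacked by (1,5)→{5}; (2,9)→{5,9}; (3,2)→{2,5}; (4,6)→{4,6,8}; (5,8)→{7,8,9}. Safe: 1, 3. Place at column 3.
Row 7: attacked by (1,5)→{5}; (2,9)→{4,9}; (3,2)→{2,6}; (4,6)→{3,6,9}; (5,8)→{6,8}; (6,3)→{2,3,4}. Safe: 1, 7. Place at column 1.
Row 8: attacked by (1,5)→{5}; (2,9)→{3,9}; (3,2)→{2,7}; (4,6)→{2,6}; (5,8)→{5,8}; (6,3)→{1,3,5}; (7,1)→{1,2}. Safe: 4. Place at column 4.
Row 9: attacked by (1,5)→{5}; (2,9)→{2,9}; (3,2)→{2,8}; (4,6)→{1,6}; (5,8)→{4,8}; (6,3)→{3,6}; (7,1)→{1,3}; (8,4)→{3,4,5}. Safe: 7. Place at column 7.
Columns [5, 9, 2, 6, 8, 3, 1, 4, 7], r−c [-4, -7, 1, -2, -3, 3, 6, 4, 2], r+c [6, 11, 5, 10, 13, 9, 8, 12, 16] are all distinct, so no two queens attack.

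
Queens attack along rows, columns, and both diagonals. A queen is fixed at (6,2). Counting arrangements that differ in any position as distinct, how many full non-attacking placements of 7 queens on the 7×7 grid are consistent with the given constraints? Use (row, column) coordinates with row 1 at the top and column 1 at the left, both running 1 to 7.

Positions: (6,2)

4

Branch on row 1: col 1 → 1; col 3 → 1; col 4 → 0; col 5 → 1; col 6 → 1.
Sum: 1 + 1 + 0 + 1 + 1 = 4.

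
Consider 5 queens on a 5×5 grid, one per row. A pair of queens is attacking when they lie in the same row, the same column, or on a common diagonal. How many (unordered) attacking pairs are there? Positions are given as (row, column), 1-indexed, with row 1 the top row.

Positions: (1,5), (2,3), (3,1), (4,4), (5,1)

2

Same column: (3,1)–(5,1) (column 1).
Same diagonal: (1,5)–(5,1) (|1−5| = |5−1| = 4).
Total attacking pairs: 2.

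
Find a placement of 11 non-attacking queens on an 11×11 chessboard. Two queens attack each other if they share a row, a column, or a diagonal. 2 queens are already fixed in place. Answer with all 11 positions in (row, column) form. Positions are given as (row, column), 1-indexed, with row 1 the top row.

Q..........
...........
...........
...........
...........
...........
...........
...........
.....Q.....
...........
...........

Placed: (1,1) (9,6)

Row 2: attacked by (1,1)→{1,2}; (9,6)→{6}. Safe: 3, 4, 5, 7, 8, 9, 10, 11. Place at column 8.
Row 3: attacked by (1,1)→{1,3}; (2,8)→{7,8,9}; (9,6)→{6}. Safe: 2, 4, 5, 10, 11. Place at column 10.
Row 4: attacked by (1,1)→{1,4}; (2,8)→{6,8,10}; (3,10)→{9,10,11}; (9,6)→{1,6,11}. Safe: 2, 3, 5, 7. Place at column 5.
Row 5: attacked by (1,1)→{1,5}; (2,8)→{5,8,11}; (3,10)→{8,10}; (4,5)→{4,5,6}; (9,6)→{2,6,10}. Safe: 3, 7, 9. Place at column 7.
Row 6: attacked by (1,1)→{1,6}; (2,8)→{4,8}; (3,10)→{7,10}; (4,5)→{3,5,7}; (5,7)→{6,7,8}; (9,6)→{3,6,9}. Safe: 2, 11. Place at column 2.
Row 7: attacked by (1,1)→{1,7}; (2,8)→{3,8}; (3,10)→{6,10}; (4,5)→{2,5,8}; (5,7)→{5,7,9}; (6,2)→{1,2,3}; (9,6)→{4,6,8}. Safe: 11. Place at column 11.
Row 8: attacked by (1,1)→{1,8}; (2,8)→{2,8}; (3,10)→{5,10}; (4,5)→{1,5,9}; (5,7)→{4,7,10}; (6,2)→{2,4}; (7,11)→{10,11}; (9,6)→{5,6,7}. Safe: 3. Place at column 3.
Row 10: attacked by (1,1)→{1,10}; (2,8)→{8}; (3,10)→{3,10}; (4,5)→{5,11}; (5,7)→{2,7}; (6,2)→{2,6}; (7,11)→{8,11}; (8,3)→{1,3,5}; (9,6)→{5,6,7}. Safe: 4, 9. Place at column 4.
Row 11: attacked by (1,1)→{1,11}; (2,8)→{8}; (3,10)→{2,10}; (4,5)→{5}; (5,7)→{1,7}; (6,2)→{2,7}; (7,11)→{7,11}; (8,3)→{3,6}; (9,6)→{4,6,8}; (10,4)→{3,4,5}. Safe: 9. Place at column 9.
Columns [1, 8, 10, 5, 7, 2, 11, 3, 6, 4, 9], r−c [0, -6, -7, -1, -2, 4, -4, 5, 3, 6, 2], r+c [2, 10, 13, 9, 12, 8, 18, 11, 15, 14, 20] are all distinct, so no two queens attack.

(1,1) (2,8) (3,10) (4,5) (5,7) (6,2) (7,11) (8,3) (9,6) (10,4) (11,9)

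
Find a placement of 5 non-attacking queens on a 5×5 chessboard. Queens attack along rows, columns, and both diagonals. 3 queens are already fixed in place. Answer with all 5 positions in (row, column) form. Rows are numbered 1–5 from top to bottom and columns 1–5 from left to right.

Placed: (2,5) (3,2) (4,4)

Row 1: attacked by (2,5)→{4,5}; (3,2)→{2,4}; (4,4)→{1,4}. Safe: 3. Place at column 3.
Row 5: attacked by (1,3)→{3}; (2,5)→{2,5}; (3,2)→{2,4}; (4,4)→{3,4,5}. Safe: 1. Place at column 1.
Columns [3, 5, 2, 4, 1], r−c [-2, -3, 1, 0, 4], r+c [4, 7, 5, 8, 6] are all distinct, so no two queens attack.

(1,3) (2,5) (3,2) (4,4) (5,1)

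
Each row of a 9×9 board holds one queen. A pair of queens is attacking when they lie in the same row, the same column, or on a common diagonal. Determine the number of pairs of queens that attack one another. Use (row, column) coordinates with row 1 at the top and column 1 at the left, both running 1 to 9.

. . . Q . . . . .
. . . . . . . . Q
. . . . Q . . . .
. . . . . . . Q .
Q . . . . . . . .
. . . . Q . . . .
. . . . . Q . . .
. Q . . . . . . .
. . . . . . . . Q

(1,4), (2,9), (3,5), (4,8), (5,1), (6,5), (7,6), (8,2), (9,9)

4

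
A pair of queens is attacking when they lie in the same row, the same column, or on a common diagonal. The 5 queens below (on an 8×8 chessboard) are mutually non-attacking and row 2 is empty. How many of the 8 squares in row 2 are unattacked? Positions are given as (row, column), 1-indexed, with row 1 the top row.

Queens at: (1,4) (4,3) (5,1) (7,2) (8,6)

1

(1,4) attacks row 2 at column 4 and diagonals 3, 5.
(4,3) attacks row 2 at column 3 and diagonals 1, 5.
(5,1) attacks row 2 at column 1 and diagonals 4.
(7,2) attacks row 2 at column 2 and diagonals 7.
(8,6) attacks row 2 at column 6.
Attacked columns: {1, 2, 3, 4, 5, 6, 7}. Safe: {8}.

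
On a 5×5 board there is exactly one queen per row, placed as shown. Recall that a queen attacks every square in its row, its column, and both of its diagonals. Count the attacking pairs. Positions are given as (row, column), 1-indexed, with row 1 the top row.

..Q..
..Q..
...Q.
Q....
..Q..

5

Same column: (1,3)–(2,3) (column 3); (1,3)–(5,3) (column 3); (2,3)–(5,3) (column 3).
Same diagonal: (2,3)–(3,4) (|2−3| = |3−4| = 1); (2,3)–(4,1) (|2−4| = |3−1| = 2).
Total attacking pairs: 5.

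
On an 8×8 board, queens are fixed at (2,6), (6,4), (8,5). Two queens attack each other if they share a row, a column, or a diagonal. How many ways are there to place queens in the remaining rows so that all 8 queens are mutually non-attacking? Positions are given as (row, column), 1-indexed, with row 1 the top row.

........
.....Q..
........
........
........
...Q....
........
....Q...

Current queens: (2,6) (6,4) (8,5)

3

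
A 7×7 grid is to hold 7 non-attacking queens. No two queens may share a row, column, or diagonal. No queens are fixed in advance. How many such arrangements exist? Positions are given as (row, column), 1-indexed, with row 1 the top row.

40

Branch on row 1: col 1 → 4; col 2 → 7; col 3 → 6; col 4 → 6; col 5 → 6; col 6 → 7; col 7 → 4.
Sum: 4 + 7 + 6 + 6 + 6 + 7 + 4 = 40.
(This is the classic 7-queens count.)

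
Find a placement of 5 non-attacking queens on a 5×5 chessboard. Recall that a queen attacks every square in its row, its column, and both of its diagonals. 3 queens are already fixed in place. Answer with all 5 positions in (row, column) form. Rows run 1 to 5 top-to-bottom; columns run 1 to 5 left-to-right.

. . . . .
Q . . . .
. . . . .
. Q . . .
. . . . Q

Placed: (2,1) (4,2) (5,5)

(1,3) (2,1) (3,4) (4,2) (5,5)

Row 1: attacked by (2,1)→{1,2}; (4,2)→{2,5}; (5,5)→{1,5}. Safe: 3, 4. Place at column 3.
Row 3: attacked by (1,3)→{1,3,5}; (2,1)→{1,2}; (4,2)→{1,2,3}; (5,5)→{3,5}. Safe: 4. Place at column 4.
Columns [3, 1, 4, 2, 5], r−c [-2, 1, -1, 2, 0], r+c [4, 3, 7, 6, 10] are all distinct, so no two queens attack.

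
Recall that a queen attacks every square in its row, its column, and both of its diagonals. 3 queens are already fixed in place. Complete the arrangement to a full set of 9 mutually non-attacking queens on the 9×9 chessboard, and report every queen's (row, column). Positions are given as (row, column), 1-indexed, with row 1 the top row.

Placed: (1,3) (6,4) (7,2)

(1,3) (2,6) (3,9) (4,1) (5,8) (6,4) (7,2) (8,7) (9,5)

Row 2: attacked by (1,3)→{2,3,4}; (6,4)→{4,8}; (7,2)→{2,7}. Safe: 1, 5, 6, 9. Place at column 6.
Row 3: attacked by (1,3)→{1,3,5}; (2,6)→{5,6,7}; (6,4)→{1,4,7}; (7,2)→{2,6}. Safe: 8, 9. Place at column 9.
Row 4: attacked by (1,3)→{3,6}; (2,6)→{4,6,8}; (3,9)→{8,9}; (6,4)→{2,4,6}; (7,2)→{2,5}. Safe: 1, 7. Place at column 1.
Row 5: attacked by (1,3)→{3,7}; (2,6)→{3,6,9}; (3,9)→{7,9}; (4,1)→{1,2}; (6,4)→{3,4,5}; (7,2)→{2,4}. Safe: 8. Place at column 8.
Row 8: attacked by (1,3)→{3}; (2,6)→{6}; (3,9)→{4,9}; (4,1)→{1,5}; (5,8)→{5,8}; (6,4)→{2,4,6}; (7,2)→{1,2,3}. Safe: 7. Place at column 7.
Row 9: attacked by (1,3)→{3}; (2,6)→{6}; (3,9)→{3,9}; (4,1)→{1,6}; (5,8)→{4,8}; (6,4)→{1,4,7}; (7,2)→{2,4}; (8,7)→{6,7,8}. Safe: 5. Place at column 5.
Columns [3, 6, 9, 1, 8, 4, 2, 7, 5], r−c [-2, -4, -6, 3, -3, 2, 5, 1, 4], r+c [4, 8, 12, 5, 13, 10, 9, 15, 14] are all distinct, so no two queens attack.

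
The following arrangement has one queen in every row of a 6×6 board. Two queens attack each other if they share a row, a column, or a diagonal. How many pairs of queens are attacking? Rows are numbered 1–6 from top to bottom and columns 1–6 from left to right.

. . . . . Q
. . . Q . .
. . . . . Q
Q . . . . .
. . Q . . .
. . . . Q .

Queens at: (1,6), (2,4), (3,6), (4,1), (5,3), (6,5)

1

Same column: (1,6)–(3,6) (column 6).
Total attacking pairs: 1.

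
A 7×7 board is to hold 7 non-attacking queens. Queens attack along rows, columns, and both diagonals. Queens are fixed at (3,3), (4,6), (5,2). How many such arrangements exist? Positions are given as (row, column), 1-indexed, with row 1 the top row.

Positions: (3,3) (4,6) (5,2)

Branch on row 1: col 4 → 2; col 7 → 0.
Sum: 2 + 0 = 2.

2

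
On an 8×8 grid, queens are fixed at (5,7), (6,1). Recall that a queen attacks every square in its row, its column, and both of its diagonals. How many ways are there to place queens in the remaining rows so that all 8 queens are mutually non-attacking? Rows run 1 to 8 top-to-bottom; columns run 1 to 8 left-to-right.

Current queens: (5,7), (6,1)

Branch on row 1: col 2 → 0; col 4 → 2; col 5 → 1; col 8 → 0.
Sum: 0 + 2 + 1 + 0 = 3.

3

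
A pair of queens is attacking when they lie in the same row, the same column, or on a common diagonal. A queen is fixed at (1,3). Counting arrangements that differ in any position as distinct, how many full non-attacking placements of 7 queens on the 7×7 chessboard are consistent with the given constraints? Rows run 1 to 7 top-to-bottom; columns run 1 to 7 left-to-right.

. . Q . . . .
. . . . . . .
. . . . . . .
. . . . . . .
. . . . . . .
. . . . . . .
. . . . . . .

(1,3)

6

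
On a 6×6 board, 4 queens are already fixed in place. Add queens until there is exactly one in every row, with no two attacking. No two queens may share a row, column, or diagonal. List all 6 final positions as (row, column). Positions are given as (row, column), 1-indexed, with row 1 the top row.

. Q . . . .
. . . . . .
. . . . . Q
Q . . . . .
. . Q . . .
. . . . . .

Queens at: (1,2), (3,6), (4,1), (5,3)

Row 2: attacked by (1,2)→{1,2,3}; (3,6)→{5,6}; (4,1)→{1,3}; (5,3)→{3,6}. Safe: 4. Place at column 4.
Row 6: attacked by (1,2)→{2}; (2,4)→{4}; (3,6)→{3,6}; (4,1)→{1,3}; (5,3)→{2,3,4}. Safe: 5. Place at column 5.
Columns [2, 4, 6, 1, 3, 5], r−c [-1, -2, -3, 3, 2, 1], r+c [3, 6, 9, 5, 8, 11] are all distinct, so no two queens attack.

(1,2) (2,4) (3,6) (4,1) (5,3) (6,5)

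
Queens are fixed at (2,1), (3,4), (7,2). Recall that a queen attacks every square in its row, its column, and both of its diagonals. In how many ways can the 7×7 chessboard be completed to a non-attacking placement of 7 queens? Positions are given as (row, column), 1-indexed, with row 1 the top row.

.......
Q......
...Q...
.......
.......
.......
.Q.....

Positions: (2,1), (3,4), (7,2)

Branch on row 1: col 3 → 0; col 5 → 1; col 7 → 0.
Sum: 0 + 1 + 0 = 1.

1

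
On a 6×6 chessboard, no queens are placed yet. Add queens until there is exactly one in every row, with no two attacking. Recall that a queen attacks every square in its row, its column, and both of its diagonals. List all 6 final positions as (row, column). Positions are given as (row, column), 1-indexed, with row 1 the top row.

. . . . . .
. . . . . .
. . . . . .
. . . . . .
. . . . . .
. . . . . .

Row 1: Safe: 1, 2, 3, 4, 5, 6. Place at column 5.
Row 2: attacked by (1,5)→{4,5,6}. Safe: 1, 2, 3. Place at column 3.
Row 3: attacked by (1,5)→{3,5}; (2,3)→{2,3,4}. Safe: 1, 6. Place at column 1.
Row 4: attacked by (1,5)→{2,5}; (2,3)→{1,3,5}; (3,1)→{1,2}. Safe: 4, 6. Place at column 6.
Row 5: attacked by (1,5)→{1,5}; (2,3)→{3,6}; (3,1)→{1,3}; (4,6)→{5,6}. Safe: 2, 4. Place at column 4.
Row 6: attacked by (1,5)→{5}; (2,3)→{3}; (3,1)→{1,4}; (4,6)→{4,6}; (5,4)→{3,4,5}. Safe: 2. Place at column 2.
Columns [5, 3, 1, 6, 4, 2], r−c [-4, -1, 2, -2, 1, 4], r+c [6, 5, 4, 10, 9, 8] are all distinct, so no two queens attack.

(1,5) (2,3) (3,1) (4,6) (5,4) (6,2)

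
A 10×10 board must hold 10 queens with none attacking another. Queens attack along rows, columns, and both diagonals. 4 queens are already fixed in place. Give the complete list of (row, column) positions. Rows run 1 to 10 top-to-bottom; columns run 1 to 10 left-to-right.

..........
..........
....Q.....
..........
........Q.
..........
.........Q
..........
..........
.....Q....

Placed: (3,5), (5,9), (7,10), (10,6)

Row 1: attacked by (3,5)→{3,5,7}; (5,9)→{5,9}; (7,10)→{4,10}; (10,6)→{6}. Safe: 1, 2, 8. Place at column 1.
Row 2: attacked by (1,1)→{1,2}; (3,5)→{4,5,6}; (5,9)→{6,9}; (7,10)→{5,10}; (10,6)→{6}. Safe: 3, 7, 8. Place at column 8.
Row 4: attacked by (1,1)→{1,4}; (2,8)→{6,8,10}; (3,5)→{4,5,6}; (5,9)→{8,9,10}; (7,10)→{7,10}; (10,6)→{6}. Safe: 2, 3. Place at column 2.
Row 6: attacked by (1,1)→{1,6}; (2,8)→{4,8}; (3,5)→{2,5,8}; (4,2)→{2,4}; (5,9)→{8,9,10}; (7,10)→{9,10}; (10,6)→{2,6,10}. Safe: 3, 7. Place at column 3.
Row 8: attacked by (1,1)→{1,8}; (2,8)→{2,8}; (3,5)→{5,10}; (4,2)→{2,6}; (5,9)→{6,9}; (6,3)→{1,3,5}; (7,10)→{9,10}; (10,6)→{4,6,8}. Safe: 7. Place at column 7.
Row 9: attacked by (1,1)→{1,9}; (2,8)→{1,8}; (3,5)→{5}; (4,2)→{2,7}; (5,9)→{5,9}; (6,3)→{3,6}; (7,10)→{8,10}; (8,7)→{6,7,8}; (10,6)→{5,6,7}. Safe: 4. Place at column 4.
Columns [1, 8, 5, 2, 9, 3, 10, 7, 4, 6], r−c [0, -6, -2, 2, -4, 3, -3, 1, 5, 4], r+c [2, 10, 8, 6, 14, 9, 17, 15, 13, 16] are all distinct, so no two queens attack.

(1,1) (2,8) (3,5) (4,2) (5,9) (6,3) (7,10) (8,7) (9,4) (10,6)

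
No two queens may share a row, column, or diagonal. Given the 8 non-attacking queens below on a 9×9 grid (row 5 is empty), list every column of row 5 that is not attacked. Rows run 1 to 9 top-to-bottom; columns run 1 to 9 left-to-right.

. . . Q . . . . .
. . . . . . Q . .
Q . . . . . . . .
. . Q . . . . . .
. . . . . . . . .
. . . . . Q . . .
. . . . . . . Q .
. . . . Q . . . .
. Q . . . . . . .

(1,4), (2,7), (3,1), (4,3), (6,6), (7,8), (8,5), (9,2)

columns 9

(1,4) attacks row 5 at column 4 and diagonals 8.
(2,7) attacks row 5 at column 7 and diagonals 4.
(3,1) attacks row 5 at column 1 and diagonals 3.
(4,3) attacks row 5 at column 3 and diagonals 2, 4.
(6,6) attacks row 5 at column 6 and diagonals 5, 7.
(7,8) attacks row 5 at column 8 and diagonals 6.
(8,5) attacks row 5 at column 5 and diagonals 2, 8.
(9,2) attacks row 5 at column 2 and diagonals 6.
Attacked columns: {1, 2, 3, 4, 5, 6, 7, 8}. Safe: {9}.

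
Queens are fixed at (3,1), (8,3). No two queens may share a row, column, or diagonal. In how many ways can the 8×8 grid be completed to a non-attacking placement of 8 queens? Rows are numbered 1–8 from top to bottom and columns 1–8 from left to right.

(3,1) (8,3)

Branch on row 1: col 2 → 0; col 4 → 2; col 5 → 1; col 6 → 1; col 7 → 0; col 8 → 0.
Sum: 0 + 2 + 1 + 1 + 0 + 0 = 4.

4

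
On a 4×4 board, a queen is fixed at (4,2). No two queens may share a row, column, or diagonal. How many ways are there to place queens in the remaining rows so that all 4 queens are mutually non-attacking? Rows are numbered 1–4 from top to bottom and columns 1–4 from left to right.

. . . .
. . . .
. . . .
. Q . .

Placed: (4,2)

1

Branch on row 1: col 1 → 0; col 3 → 1; col 4 → 0.
Sum: 0 + 1 + 0 = 1.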